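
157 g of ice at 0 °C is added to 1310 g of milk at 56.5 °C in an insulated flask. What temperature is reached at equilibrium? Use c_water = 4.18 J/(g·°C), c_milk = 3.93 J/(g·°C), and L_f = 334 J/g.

T_f ≈ 41.1 °C

Net heat exchanged in the isolated system is zero:
latent heat to melt: 157×334 = 52438; warm the meltwater: 656.26 T; milk: 5148.3(T − 56.5)
5804.6 T = 290879 − 52438 = 238441
T ≈ 41.08 °C — above 0 °C, consistent with complete melting.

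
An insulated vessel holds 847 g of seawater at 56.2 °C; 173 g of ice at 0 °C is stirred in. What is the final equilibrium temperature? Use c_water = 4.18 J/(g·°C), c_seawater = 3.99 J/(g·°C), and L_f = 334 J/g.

Setting the total heat transfer to zero:
latent heat to melt: 173×334 = 57782
  meltwater 0→T: 173×4.18×T = 723.14 T
  seawater cools: 847×3.99×(T − 56.2) = 3379.5(T − 56.2)
4102.7 T = 189930 − 57782 = 132148
T ≈ 32.21 °C. Since T > 0 °C, the all-ice-melts assumption holds.

T_f ≈ 32.2 °C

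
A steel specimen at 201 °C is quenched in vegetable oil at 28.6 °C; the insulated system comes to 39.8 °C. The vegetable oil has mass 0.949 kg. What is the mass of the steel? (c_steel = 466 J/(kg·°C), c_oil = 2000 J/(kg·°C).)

m ≈ 0.283 kg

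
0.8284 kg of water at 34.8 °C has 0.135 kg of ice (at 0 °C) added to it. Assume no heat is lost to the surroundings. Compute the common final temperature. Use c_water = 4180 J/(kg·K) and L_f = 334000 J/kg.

T_f ≈ 18.7 °C

Energy conservation, ΣQ = 0:
latent heat to melt: 0.135×334000 = 45090; meltwater 0→T: 0.135×4180×T = 564.3 T; water cools: 0.8284×4180×(T − 34.8) = 3462.7(T − 34.8)
4027 T = 120502 − 45090 = 75412
T ≈ 18.73 °C — above 0 °C, consistent with complete melting.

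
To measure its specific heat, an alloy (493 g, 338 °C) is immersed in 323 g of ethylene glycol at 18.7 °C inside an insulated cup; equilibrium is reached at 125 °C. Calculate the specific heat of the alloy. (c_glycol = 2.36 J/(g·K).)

c ≈ 0.772 J/(g·K)

Conservation of energy gives ΣQ = 0:
493·c·(125 − 338) + 323·2.36·(125 − 18.7) = 0
-105009 c = -81030
c = -81030/-105009 ≈ 0.7717 J/(g·K)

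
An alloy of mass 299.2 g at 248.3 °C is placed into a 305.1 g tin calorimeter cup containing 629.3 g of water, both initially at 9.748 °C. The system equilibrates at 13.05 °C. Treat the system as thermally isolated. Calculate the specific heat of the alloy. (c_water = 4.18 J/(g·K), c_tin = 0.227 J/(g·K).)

c ≈ 0.127 J/(g·K)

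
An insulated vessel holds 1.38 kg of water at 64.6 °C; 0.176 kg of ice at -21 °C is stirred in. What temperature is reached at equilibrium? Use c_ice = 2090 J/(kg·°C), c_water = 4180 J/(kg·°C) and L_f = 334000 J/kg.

Taking heat into each body as positive, Σ m c ΔT = 0:
warm ice to 0 °C: 0.176·2090·(0 − (-21)) = 7724.6; fusion: m_ice L_f = 0.176·334000 = 58784; warm the meltwater: 735.68 T; water: 5768.4(T − 64.6)
6504.1 T = 372639 − 66509 = 306130
T ≈ 47.07 °C (positive, so assuming full melt was valid).

T_f ≈ 47.1 °C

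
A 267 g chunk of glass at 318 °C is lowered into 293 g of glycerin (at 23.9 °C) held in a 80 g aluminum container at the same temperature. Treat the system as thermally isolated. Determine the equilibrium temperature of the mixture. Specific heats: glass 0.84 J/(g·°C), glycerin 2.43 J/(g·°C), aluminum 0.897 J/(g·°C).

T_f ≈ 89.3 °C

Taking heat into each body as positive, Σ m c ΔT = 0:
267·0.84·(T − 318) + 293·2.43·(T − 23.9) + 80·0.897·(T − 23.9) = 0
224.28(T − 318) + 711.99(T − 23.9) + 71.76(T − 23.9) = 0
(224.28 + 711.99 + 71.76) T = 224.28·318 + 711.99·23.9 + 71.76·23.9
T = 90053 / 1008 = 89.3 °C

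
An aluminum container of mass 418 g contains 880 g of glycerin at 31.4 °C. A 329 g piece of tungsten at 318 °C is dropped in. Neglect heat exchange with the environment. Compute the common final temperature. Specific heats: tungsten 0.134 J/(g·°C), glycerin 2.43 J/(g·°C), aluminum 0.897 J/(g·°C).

Heat gained plus heat lost sum to zero:
329*0.134*(T − 318) + 880*2.43*(T − 31.4) + 418*0.897*(T − 31.4) = 0
44.09(T − 318) + 2138.4(T − 31.4) + 374.95(T − 31.4) = 0
(44.09 + 2138.4 + 374.95) T = 44.09*318 + 2138.4*31.4 + 374.95*31.4
T = 92938 / 2557.4 = 36.3 °C

T_f ≈ 36.3 °C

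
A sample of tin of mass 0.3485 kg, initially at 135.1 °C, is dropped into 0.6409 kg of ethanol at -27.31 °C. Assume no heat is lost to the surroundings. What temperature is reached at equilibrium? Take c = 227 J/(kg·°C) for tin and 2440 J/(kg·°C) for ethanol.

T_f ≈ -19.5 °C

T_f = Σ m_i c_i T_i / Σ m_i c_i:
T_f = (79.11×135.1 + 1563.8×(-27.31)) / (79.11 + 1563.8)
    = -32020 / 1642.9 ≈ -19.49 °C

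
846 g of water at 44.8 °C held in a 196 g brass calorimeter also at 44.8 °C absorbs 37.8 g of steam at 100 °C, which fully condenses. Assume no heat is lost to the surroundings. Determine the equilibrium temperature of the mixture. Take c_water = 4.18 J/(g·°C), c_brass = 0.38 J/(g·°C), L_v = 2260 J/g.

T_f ≈ 69.8 °C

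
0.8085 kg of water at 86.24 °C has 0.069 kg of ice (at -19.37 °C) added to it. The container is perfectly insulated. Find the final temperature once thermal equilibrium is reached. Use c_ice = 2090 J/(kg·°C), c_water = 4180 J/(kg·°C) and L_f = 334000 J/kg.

Net heat exchanged in the isolated system is zero:
ice -19.37→0 °C: 0.069·2090·19.37 = 2793.3; melt ice: 0.069·334000 = 23046; warm the meltwater: 288.42 T; water cools: 0.8085·4180·(T − 86.24) = 3379.5(T − 86.24)
3668 T = 291451 − 25839 = 265611
T ≈ 72.41 °C (positive, so assuming full melt was valid).

T_f ≈ 72.4 °C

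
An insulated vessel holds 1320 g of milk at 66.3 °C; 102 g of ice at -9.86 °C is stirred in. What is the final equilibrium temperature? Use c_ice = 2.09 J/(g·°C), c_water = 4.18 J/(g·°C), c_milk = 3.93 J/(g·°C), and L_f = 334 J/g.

T_f ≈ 54.8 °C

Taking heat into each body as positive, Σ m c ΔT = 0:
warm ice to 0 °C: 102·2.09·(0 − (-9.86)) = 2102
  melt ice: 102·334 = 34068
  meltwater 0→T: 102·4.18·T = 426.36 T
  milk cools: 1320·3.93·(T − 66.3) = 5187.6(T − 66.3)
5614 T = 343938 − 36170 = 307768
T ≈ 54.82 °C. Since T > 0 °C, the all-ice-melts assumption holds.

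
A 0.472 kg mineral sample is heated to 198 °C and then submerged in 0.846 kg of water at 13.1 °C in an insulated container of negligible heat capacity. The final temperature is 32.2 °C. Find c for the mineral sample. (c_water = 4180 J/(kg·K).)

c ≈ 863 J/(kg·K)

m_s c (T_s − T_f) = m_water c_water (T_f − T_0):
0.472·c·(198 − 32.2) = 0.846·4180·(32.2 − 13.1)
78.26 c = 67543  ⇒  c ≈ 863.1 J/(kg·K)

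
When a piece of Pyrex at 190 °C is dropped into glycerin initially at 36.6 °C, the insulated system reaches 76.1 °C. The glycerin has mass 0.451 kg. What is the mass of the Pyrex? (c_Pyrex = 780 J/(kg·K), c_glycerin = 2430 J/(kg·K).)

m ≈ 0.487 kg

Conservation of energy gives ΣQ = 0:
m×780×(76.1 − 190) + 0.451×2430×(76.1 − 36.6) = 0
-88842 m = -43289
m = -43289/-88842 ≈ 0.4873 kg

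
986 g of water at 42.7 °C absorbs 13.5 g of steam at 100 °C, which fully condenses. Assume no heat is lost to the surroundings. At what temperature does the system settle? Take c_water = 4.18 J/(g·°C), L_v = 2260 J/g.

T_f ≈ 50.8 °C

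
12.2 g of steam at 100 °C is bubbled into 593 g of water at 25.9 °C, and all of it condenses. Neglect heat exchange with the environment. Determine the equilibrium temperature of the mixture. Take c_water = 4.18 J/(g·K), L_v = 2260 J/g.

T_f ≈ 38.3 °C

Heat gained plus heat lost sum to zero:
condense steam: −12.2·2260 = −27572; condensed water 100 °C→T: 51(T − 100); water warms: 593·4.18·(T − 25.9) = 2478.7(T − 25.9)
2529.7 T = 27572 + 5099.6 + 64199 = 96871
T ≈ 38.29 °C, under the boiling point, so the assumption holds.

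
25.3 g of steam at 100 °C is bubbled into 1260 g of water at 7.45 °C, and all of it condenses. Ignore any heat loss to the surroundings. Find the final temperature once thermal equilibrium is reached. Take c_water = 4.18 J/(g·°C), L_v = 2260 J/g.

T_f ≈ 19.9 °C

Conservation of energy gives ΣQ = 0:
latent heat released on condensation: 25.3·2260 = 57178; condensate cools 100→T: 25.3·4.18·(T − 100) = 105.75(T − 100); water warms: 1260·4.18·(T − 7.45) = 5266.8(T − 7.45)
5372.6 T = 57178 + 10575 + 39238 = 106991
T ≈ 19.91 °C, under the boiling point, so the assumption holds.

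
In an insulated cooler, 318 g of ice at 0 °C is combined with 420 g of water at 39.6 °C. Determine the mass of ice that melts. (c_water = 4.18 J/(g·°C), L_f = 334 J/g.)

m_melted ≈ 208 g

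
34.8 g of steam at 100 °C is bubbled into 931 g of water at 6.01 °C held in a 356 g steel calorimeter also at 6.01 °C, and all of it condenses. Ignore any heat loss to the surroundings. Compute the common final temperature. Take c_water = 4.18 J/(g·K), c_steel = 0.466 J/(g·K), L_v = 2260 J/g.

Heat gained plus heat lost sum to zero:
steam→water at 100 °C releases m L_v = 34.8×2260 = 78648
  condensed water 100 °C→T: 145.46(T − 100)
  water warms: 931×4.18×(T − 6.01) = 3891.6(T − 6.01)
  steel cup: 356×0.466×(T − 6.01) = 165.9(T − 6.01)
4202.9 T = 78648 + 14546 + 24385 = 117580
T ≈ 27.98 °C, under the boiling point, so the assumption holds.

T_f ≈ 28.0 °C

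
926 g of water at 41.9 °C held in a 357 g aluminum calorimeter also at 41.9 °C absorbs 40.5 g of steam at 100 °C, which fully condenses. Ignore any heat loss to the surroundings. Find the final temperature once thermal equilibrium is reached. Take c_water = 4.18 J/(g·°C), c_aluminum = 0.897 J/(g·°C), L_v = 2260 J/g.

Heat gained plus heat lost sum to zero:
latent heat released on condensation: 40.5·2260 = 91530; condensate cools 100→T: 40.5·4.18·(T − 100) = 169.29(T − 100); original water: 3870.7(T − 41.9); aluminum cup: 357·0.897·(T − 41.9) = 320.23(T − 41.9)
4360.2 T = 91530 + 16929 + 175599 = 284058
T ≈ 65.15 °C — below 100 °C, confirming all the steam condensed.

T_f ≈ 65.1 °C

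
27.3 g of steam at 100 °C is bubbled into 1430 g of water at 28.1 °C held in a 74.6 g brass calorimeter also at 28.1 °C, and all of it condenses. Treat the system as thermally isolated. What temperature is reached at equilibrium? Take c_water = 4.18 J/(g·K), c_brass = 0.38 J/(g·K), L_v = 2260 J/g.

T_f ≈ 39.5 °C

Conservation of energy gives ΣQ = 0:
latent heat released on condensation: 27.3·2260 = 61698; condensate cools 100→T: 27.3·4.18·(T − 100) = 114.11(T − 100); water warms: 1430·4.18·(T − 28.1) = 5977.4(T − 28.1); brass cup: 74.6·0.38·(T − 28.1) = 28.35(T − 28.1)
6119.9 T = 61698 + 11411 + 168762 = 241871
T ≈ 39.52 °C — below 100 °C, confirming all the steam condensed.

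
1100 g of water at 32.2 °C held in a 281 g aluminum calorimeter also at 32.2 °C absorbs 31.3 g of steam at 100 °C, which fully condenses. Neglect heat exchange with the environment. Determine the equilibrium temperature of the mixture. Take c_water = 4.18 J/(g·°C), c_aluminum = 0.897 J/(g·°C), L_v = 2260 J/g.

T_f ≈ 48.2 °C

Sum of m c ΔT and latent-heat terms is zero:
condense steam: −31.3·2260 = −70738
  condensate cools 100→T: 31.3·4.18·(T − 100) = 130.83(T − 100)
  water warms: 1100·4.18·(T − 32.2) = 4598(T − 32.2)
  aluminum cup: 281·0.897·(T − 32.2) = 252.06(T − 32.2)
4980.9 T = 70738 + 13083 + 156172 = 239993
T ≈ 48.18 °C, under the boiling point, so the assumption holds.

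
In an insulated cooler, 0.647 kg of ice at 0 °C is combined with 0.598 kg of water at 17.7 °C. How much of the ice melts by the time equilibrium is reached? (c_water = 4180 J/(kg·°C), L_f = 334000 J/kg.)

Cooling the water to 0 °C releases 0.598·4180·17.7 = 44244 J.
To melt every bit of ice: 0.647·334000 = 216098 J.
44244 J < 216098 J, so only part of the ice melts and the system sits at 0 °C.
Mass melted = 44244/334000 ≈ 0.1325 kg.

m_melted ≈ 0.132 kg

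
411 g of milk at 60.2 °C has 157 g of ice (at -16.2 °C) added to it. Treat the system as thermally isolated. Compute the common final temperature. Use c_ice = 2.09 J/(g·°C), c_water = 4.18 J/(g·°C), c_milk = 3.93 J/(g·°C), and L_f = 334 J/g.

Net heat exchanged in the isolated system is zero:
ice -16.2→0 °C: 157×2.09×16.2 = 5315.7; fusion: m_ice L_f = 157×334 = 52438; warm the meltwater: 656.26 T; milk: 1615.2(T − 60.2)
2271.5 T = 97237 − 57754 = 39483
T ≈ 17.38 °C (positive, so assuming full melt was valid).

T_f ≈ 17.4 °C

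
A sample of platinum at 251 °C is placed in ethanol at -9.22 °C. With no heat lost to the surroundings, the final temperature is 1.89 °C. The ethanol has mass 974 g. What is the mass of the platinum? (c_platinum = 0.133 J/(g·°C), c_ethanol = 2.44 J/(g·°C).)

m ≈ 797 g

Heat lost by the platinum = heat gained by the ethanol:
m×0.133×(251 − 1.89) = 974×2.44×(1.89 − (-9.22))
33.13 m = 26404  ⇒  m ≈ 796.9 g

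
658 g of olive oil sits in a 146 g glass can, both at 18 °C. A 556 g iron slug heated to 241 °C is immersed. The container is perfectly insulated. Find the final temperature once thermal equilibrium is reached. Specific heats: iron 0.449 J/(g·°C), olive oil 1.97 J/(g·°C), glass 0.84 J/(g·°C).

T_f = Σ m_i c_i T_i / Σ m_i c_i:
T_f = (249.64×241 + 1296.3×18 + 122.64×18) / (249.64 + 1296.3 + 122.64)
    = 85704 / 1668.5 ≈ 51.36 °C

T_f ≈ 51.4 °C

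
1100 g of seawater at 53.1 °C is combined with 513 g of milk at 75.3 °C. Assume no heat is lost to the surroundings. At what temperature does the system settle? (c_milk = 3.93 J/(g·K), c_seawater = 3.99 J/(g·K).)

T_f ≈ 60.1 °C

Net heat exchanged in the isolated system is zero:
513*3.93*(T − 75.3) + 1100*3.99*(T − 53.1) = 0
2016.1(T − 75.3) + 4389(T − 53.1) = 0
(2016.1 + 4389) T = 2016.1*75.3 + 4389*53.1
T = 384867/6405.1 ≈ 60.09 °C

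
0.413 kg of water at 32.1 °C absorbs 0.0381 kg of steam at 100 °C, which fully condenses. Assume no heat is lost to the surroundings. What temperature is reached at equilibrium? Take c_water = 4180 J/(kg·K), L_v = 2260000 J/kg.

T_f ≈ 83.5 °C

Heat gained plus heat lost sum to zero:
condense steam: −0.0381·2260000 = −86106
  condensed water 100 °C→T: 159.26(T − 100)
  water warms: 0.413·4180·(T − 32.1) = 1726.3(T − 32.1)
1885.6 T = 86106 + 15926 + 55416 = 157447
T ≈ 83.50 °C, under the boiling point, so the assumption holds.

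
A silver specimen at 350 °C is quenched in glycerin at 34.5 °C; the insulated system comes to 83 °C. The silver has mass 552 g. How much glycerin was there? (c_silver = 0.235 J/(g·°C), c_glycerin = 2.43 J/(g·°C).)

m ≈ 294 g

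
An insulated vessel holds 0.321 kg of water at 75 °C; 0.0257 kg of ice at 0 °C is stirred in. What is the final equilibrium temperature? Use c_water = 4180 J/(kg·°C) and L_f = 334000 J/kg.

T_f ≈ 63.5 °C

Energy balance with sensible and latent terms:
fusion: m_ice L_f = 0.0257×334000 = 8583.8
  warm the meltwater: 107.43 T
  water cools: 0.321×4180×(T − 75) = 1341.8(T − 75)
1449.2 T = 100634 − 8583.8 = 92050
T ≈ 63.52 °C. Since T > 0 °C, the all-ice-melts assumption holds.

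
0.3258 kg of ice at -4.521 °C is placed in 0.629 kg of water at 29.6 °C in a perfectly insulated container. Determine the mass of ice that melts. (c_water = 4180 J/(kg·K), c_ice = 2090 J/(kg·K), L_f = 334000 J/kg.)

m_melted ≈ 0.224 kg

Cooling the water to 0 °C releases 0.629·4180·29.6 = 77825 J.
Warming the ice to 0 °C takes 0.3258·2090·4.521 = 3078.4 J, leaving 74746 J for melting.
To melt every bit of ice: 0.3258·334000 = 108817 J.
74746 J < 108817 J, so only part of the ice melts and the system sits at 0 °C.
Mass melted = 74746/334000 ≈ 0.2238 kg.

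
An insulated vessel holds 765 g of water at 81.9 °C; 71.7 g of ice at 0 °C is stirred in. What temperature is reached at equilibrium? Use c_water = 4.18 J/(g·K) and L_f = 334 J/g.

T_f ≈ 68.0 °C

Conservation of energy gives ΣQ = 0:
melt ice: 71.7×334 = 23948; warm the meltwater: 299.71 T; water: 3197.7(T − 81.9)
3497.4 T = 261892 − 23948 = 237944
T ≈ 68.03 °C — above 0 °C, consistent with complete melting.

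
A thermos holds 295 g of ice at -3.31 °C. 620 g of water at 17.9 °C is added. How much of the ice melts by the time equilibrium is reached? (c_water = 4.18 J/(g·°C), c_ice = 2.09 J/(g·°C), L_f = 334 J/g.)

m_melted ≈ 133 g

Heat available from the water dropping to 0 °C: 620×4.18×17.9 = 46390 J.
Warming the ice to 0 °C takes 295×2.09×3.31 = 2040.8 J, leaving 44349 J for melting.
Fully melting the ice requires m_ice L_f = 295×334 = 98530 J.
Since 44349 < 98530 J, not all the ice melts; equilibrium is at 0 °C.
Mass melted = 44349/334 ≈ 132.8 g.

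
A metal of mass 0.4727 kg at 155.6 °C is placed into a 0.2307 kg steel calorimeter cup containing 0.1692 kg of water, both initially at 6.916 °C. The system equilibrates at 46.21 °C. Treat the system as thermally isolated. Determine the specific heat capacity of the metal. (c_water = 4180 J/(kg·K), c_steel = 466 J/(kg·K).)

Energy conservation, ΣQ = 0:
0.4727·c·(46.21 − 155.6) + 0.1692·4180·(46.21 − 6.916) + 0.2307·466·(46.21 − 6.916) = 0
-51.71 c = -32015
c = -32015/-51.71 ≈ 619.1 J/(kg·K)

c ≈ 619 J/(kg·K)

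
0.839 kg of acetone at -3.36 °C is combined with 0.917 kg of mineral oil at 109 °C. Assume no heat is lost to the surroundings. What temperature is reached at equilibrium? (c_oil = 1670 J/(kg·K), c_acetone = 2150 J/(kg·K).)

T_f ≈ 48.2 °C

Set heat shed by the hot body equal to heat absorbed by the cold body:
0.917·1670·(109 − T) = 0.839·2150·(T − (-3.36))
1531.4(109 − T) = 1803.8(T − (-3.36))
3335.2 T = 160861  ⇒  T ≈ 48.23 °C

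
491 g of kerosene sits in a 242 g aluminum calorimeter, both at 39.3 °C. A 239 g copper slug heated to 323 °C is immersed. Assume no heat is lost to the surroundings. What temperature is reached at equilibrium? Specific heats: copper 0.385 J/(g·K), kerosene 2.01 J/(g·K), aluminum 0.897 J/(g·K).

Heat gained plus heat lost sum to zero:
239·0.385·(T − 323) + 491·2.01·(T − 39.3) + 242·0.897·(T − 39.3) = 0
92.02(T − 323) + 986.91(T − 39.3) + 217.07(T − 39.3) = 0
(92.02 + 986.91 + 217.07) T = 92.02·323 + 986.91·39.3 + 217.07·39.3
T = 77037/1296 ≈ 59.44 °C

T_f ≈ 59.4 °C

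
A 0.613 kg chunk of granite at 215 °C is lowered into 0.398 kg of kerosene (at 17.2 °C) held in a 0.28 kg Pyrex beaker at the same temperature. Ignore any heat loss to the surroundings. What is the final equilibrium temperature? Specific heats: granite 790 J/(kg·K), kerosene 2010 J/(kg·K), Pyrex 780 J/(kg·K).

T_f ≈ 80.9 °C

Taking heat into each body as positive, Σ m c ΔT = 0:
0.613×790×(T − 215) + 0.398×2010×(T − 17.2) + 0.28×780×(T − 17.2) = 0
484.27(T − 215) + 799.98(T − 17.2) + 218.4(T − 17.2) = 0
1502.7 T = 121634
T = 121634/1502.7 ≈ 80.95 °C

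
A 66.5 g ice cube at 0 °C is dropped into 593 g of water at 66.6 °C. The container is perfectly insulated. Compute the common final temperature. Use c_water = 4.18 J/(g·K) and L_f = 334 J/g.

Energy balance with sensible and latent terms:
fusion: m_ice L_f = 66.5×334 = 22211
  meltwater 0→T: 66.5×4.18×T = 277.97 T
  water: 2478.7(T − 66.6)
2756.7 T = 165084 − 22211 = 142873
T ≈ 51.83 °C. Since T > 0 °C, the all-ice-melts assumption holds.

T_f ≈ 51.8 °C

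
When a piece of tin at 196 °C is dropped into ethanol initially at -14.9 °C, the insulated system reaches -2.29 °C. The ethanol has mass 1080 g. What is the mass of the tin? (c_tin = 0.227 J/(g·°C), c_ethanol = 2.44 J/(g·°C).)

m ≈ 738 g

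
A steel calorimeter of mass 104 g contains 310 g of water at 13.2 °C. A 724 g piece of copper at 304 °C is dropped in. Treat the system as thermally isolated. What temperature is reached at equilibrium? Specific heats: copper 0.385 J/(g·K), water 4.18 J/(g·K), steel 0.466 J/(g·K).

T_f ≈ 63.1 °C

Conservation of energy gives ΣQ = 0:
724*0.385*(T − 304) + 310*4.18*(T − 13.2) + 104*0.466*(T − 13.2) = 0
(278.74 + 1295.8 + 48.46) T = 278.74*304 + 1295.8*13.2 + 48.46*13.2
T ≈ 63.14 °C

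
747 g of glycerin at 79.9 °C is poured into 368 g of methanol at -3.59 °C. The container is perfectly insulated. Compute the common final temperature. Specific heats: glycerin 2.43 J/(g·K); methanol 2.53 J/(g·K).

Heat gained plus heat lost sum to zero:
747·2.43·(T − 79.9) + 368·2.53·(T − (-3.59)) = 0
(1815.2 + 931.04) T = 1815.2·79.9 + 931.04·(-3.59)
T = 141693 / 2746.2 = 51.6 °C

T_f ≈ 51.6 °C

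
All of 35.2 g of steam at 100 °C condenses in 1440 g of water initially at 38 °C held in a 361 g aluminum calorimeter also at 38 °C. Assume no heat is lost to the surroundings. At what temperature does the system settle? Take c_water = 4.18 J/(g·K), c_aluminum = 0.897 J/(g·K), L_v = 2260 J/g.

Heat gained plus heat lost sum to zero:
latent heat released on condensation: 35.2×2260 = 79552; condensate cools 100→T: 35.2×4.18×(T − 100) = 147.14(T − 100); original water: 6019.2(T − 38); cup: 323.82(T − 38)
6490.2 T = 79552 + 14714 + 241035 = 335300
T ≈ 51.66 °C (< 100 °C, so full condensation is consistent).

T_f ≈ 51.7 °C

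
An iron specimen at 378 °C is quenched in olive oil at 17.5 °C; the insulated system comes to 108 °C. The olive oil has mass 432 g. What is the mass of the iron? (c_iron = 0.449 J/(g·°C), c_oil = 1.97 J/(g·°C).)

m ≈ 635 g

Heat lost by the iron = heat gained by the oil:
m·0.449·(378 − 108) = 432·1.97·(108 − 17.5)
121.23 m = 77019  ⇒  m ≈ 635.3 g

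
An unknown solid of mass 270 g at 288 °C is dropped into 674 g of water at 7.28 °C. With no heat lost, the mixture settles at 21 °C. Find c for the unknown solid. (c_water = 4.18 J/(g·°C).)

c ≈ 0.536 J/(g·°C)

Energy conservation, ΣQ = 0:
270·c·(21 − 288) + 674·4.18·(21 − 7.28) = 0
-72090 c = -38654
c = -38654/-72090 ≈ 0.5362 J/(g·°C)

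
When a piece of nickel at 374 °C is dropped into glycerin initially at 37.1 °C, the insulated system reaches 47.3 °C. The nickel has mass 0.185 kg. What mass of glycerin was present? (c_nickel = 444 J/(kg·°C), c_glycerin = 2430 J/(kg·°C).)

Energy conservation, ΣQ = 0:
0.185×444×(47.3 − 374) + m×2430×(47.3 − 37.1) = 0
24786 m = 26835
m = 26835/24786 ≈ 1.083 kg

m ≈ 1.08 kg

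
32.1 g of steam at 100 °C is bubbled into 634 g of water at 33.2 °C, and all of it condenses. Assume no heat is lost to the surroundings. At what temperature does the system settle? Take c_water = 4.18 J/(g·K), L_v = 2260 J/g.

T_f ≈ 62.5 °C

Conservation of energy gives ΣQ = 0:
latent heat released on condensation: 32.1·2260 = 72546
  condensate cools 100→T: 32.1·4.18·(T − 100) = 134.18(T − 100)
  water warms: 634·4.18·(T − 33.2) = 2650.1(T − 33.2)
2784.3 T = 72546 + 13418 + 87984 = 173948
T ≈ 62.47 °C — below 100 °C, confirming all the steam condensed.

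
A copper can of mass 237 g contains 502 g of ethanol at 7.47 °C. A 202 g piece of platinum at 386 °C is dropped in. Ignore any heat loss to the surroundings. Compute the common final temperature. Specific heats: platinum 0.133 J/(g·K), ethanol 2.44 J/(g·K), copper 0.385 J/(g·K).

Setting the total heat transfer to zero:
202·0.133·(T − 386) + 502·2.44·(T − 7.47) + 237·0.385·(T − 7.47) = 0
26.87(T − 386) + 1224.9(T − 7.47) + 91.25(T − 7.47) = 0
1343 T = 20202
T = 20202/1343 ≈ 15.04 °C

T_f ≈ 15.0 °C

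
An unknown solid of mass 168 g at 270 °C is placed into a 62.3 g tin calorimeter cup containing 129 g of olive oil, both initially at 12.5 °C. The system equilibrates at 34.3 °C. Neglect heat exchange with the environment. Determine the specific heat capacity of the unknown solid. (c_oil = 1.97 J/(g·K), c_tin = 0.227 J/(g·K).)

Taking heat into each body as positive, Σ m c ΔT = 0:
168·c·(34.3 − 270) + 129·1.97·(34.3 − 12.5) + 62.3·0.227·(34.3 − 12.5) = 0
-39598 c = -5848.3
c = -5848.3/-39598 ≈ 0.1477 J/(g·K)

c ≈ 0.148 J/(g·K)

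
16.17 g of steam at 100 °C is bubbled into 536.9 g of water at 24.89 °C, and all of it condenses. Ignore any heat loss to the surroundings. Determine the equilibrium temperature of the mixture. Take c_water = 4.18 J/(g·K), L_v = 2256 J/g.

Energy conservation, ΣQ = 0:
steam→water at 100 °C releases m L_v = 16.17×2256 = 36480
  condensed water 100 °C→T: 67.59(T − 100)
  original water: 2244.2(T − 24.89)
2311.8 T = 36480 + 6759.1 + 55859 = 99098
T ≈ 42.87 °C (< 100 °C, so full condensation is consistent).

T_f ≈ 42.9 °C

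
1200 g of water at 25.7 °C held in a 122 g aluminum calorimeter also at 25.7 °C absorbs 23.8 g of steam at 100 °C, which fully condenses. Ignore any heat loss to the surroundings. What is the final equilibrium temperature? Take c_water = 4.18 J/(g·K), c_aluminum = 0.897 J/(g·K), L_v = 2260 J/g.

Let T be the final temperature. ΣQ_i = 0:
steam→water at 100 °C releases m L_v = 23.8·2260 = 53788
  condensed water 100 °C→T: 99.48(T − 100)
  water warms: 1200·4.18·(T − 25.7) = 5016(T − 25.7)
  aluminum cup: 122·0.897·(T − 25.7) = 109.43(T − 25.7)
5224.9 T = 53788 + 9948.4 + 131724 = 195460
T ≈ 37.41 °C — below 100 °C, confirming all the steam condensed.

T_f ≈ 37.4 °C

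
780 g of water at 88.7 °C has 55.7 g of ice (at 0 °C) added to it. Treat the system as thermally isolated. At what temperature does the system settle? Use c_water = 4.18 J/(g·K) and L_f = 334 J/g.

Net heat exchanged in the isolated system is zero:
latent heat to melt: 55.7·334 = 18604; meltwater 0→T: 55.7·4.18·T = 232.83 T; water: 3260.4(T − 88.7)
3493.2 T = 289197 − 18604 = 270594
T ≈ 77.46 °C — above 0 °C, consistent with complete melting.

T_f ≈ 77.5 °C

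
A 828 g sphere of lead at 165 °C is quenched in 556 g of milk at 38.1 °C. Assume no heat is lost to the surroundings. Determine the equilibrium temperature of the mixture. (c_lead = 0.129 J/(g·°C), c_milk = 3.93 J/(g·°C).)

T_f = Σ m_i c_i T_i / Σ m_i c_i:
T_f = (106.81×165 + 2185.1×38.1) / (106.81 + 2185.1)
    = 100876 / 2291.9 ≈ 44.01 °C

T_f ≈ 44.0 °C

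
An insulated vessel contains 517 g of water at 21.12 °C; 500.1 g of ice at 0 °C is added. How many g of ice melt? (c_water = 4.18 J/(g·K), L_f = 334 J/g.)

m_melted ≈ 137 g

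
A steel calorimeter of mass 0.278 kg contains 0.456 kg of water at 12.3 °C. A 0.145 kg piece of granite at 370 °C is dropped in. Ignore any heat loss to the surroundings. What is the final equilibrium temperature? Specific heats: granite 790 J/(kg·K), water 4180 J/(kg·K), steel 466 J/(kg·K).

T_f ≈ 31.4 °C

Let T be the final temperature. ΣQ_i = 0:
0.145·790·(T − 370) + 0.456·4180·(T − 12.3) + 0.278·466·(T − 12.3) = 0
(114.55 + 1906.1 + 129.55) T = 114.55·370 + 1906.1·12.3 + 129.55·12.3
T = 67422 / 2150.2 = 31.4 °C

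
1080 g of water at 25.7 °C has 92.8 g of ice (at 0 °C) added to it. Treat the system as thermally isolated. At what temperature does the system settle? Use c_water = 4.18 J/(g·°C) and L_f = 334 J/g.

T_f ≈ 17.3 °C

Net heat exchanged in the isolated system is zero:
latent heat to melt: 92.8·334 = 30995
  meltwater 0→T: 92.8·4.18·T = 387.9 T
  water cools: 1080·4.18·(T − 25.7) = 4514.4(T − 25.7)
4902.3 T = 116020 − 30995 = 85025
T ≈ 17.34 °C — above 0 °C, consistent with complete melting.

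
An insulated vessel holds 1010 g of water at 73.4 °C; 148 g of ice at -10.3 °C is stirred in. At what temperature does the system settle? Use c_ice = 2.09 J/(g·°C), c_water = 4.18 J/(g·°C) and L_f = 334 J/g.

Energy conservation, ΣQ = 0:
ice -10.3→0 °C: 148×2.09×10.3 = 3186
  fusion: m_ice L_f = 148×334 = 49432
  warm the meltwater: 618.64 T
  water cools: 1010×4.18×(T − 73.4) = 4221.8(T − 73.4)
4840.4 T = 309880 − 52618 = 257262
T ≈ 53.15 °C — above 0 °C, consistent with complete melting.

T_f ≈ 53.1 °C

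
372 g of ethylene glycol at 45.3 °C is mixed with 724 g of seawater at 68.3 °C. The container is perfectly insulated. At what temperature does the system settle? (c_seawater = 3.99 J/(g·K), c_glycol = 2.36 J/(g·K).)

T_f ≈ 62.9 °C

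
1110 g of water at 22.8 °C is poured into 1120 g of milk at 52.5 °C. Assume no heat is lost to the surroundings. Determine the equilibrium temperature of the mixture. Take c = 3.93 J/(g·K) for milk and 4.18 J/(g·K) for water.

T_f ≈ 37.3 °C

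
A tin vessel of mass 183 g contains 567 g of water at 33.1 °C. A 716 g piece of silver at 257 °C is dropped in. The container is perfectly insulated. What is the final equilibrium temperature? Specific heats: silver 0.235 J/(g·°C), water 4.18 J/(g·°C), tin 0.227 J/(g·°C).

T_f ≈ 47.7 °C

Energy conservation, ΣQ = 0:
716·0.235·(T − 257) + 567·4.18·(T − 33.1) + 183·0.227·(T − 33.1) = 0
168.26(T − 257) + 2370.1(T − 33.1) + 41.54(T − 33.1) = 0
(168.26 + 2370.1 + 41.54) T = 168.26·257 + 2370.1·33.1 + 41.54·33.1
T ≈ 47.70 °C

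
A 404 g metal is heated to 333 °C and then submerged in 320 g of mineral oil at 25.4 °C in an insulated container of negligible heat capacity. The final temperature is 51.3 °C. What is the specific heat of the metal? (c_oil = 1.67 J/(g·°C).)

c ≈ 0.122 J/(g·°C)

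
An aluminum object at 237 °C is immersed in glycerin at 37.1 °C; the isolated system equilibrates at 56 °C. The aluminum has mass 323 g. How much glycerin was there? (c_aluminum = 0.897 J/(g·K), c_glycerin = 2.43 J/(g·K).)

|Q_aluminum| = |Q_glycerin|:
323·0.897·(237 − 56) = m·2.43·(56 − 37.1)
45.93 m = 52441  ⇒  m ≈ 1142 g

m ≈ 1140 g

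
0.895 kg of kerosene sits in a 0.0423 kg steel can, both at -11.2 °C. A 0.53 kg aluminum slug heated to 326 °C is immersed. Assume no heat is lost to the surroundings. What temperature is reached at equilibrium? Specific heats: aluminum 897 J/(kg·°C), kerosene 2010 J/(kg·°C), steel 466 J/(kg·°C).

Heat gained plus heat lost sum to zero:
0.53*897*(T − 326) + 0.895*2010*(T − (-11.2)) + 0.0423*466*(T − (-11.2)) = 0
2294.1 T = 134615
T = 134615 / 2294.1 = 58.7 °C

T_f ≈ 58.7 °C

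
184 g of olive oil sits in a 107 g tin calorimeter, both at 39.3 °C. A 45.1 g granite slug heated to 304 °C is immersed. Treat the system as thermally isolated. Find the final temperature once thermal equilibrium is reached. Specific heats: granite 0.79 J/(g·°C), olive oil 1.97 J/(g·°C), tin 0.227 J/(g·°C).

T_f ≈ 61.6 °C

Setting the total heat transfer to zero:
45.1×0.79×(T − 304) + 184×1.97×(T − 39.3) + 107×0.227×(T − 39.3) = 0
35.63(T − 304) + 362.48(T − 39.3) + 24.29(T − 39.3) = 0
(35.63 + 362.48 + 24.29) T = 35.63×304 + 362.48×39.3 + 24.29×39.3
T = 26031/422.4 ≈ 61.63 °C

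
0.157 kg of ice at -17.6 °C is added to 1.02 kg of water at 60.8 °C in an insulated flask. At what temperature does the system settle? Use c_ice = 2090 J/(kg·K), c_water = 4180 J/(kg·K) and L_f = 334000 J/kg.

T_f ≈ 40.9 °C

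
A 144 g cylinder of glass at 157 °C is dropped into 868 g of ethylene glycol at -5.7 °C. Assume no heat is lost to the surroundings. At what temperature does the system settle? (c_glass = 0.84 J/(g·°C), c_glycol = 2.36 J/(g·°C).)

T_f ≈ 3.4 °C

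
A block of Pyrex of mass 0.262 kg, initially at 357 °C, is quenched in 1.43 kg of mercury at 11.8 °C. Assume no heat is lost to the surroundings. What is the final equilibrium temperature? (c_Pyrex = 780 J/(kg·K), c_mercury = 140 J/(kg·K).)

T_f = Σ m_i c_i T_i / Σ m_i c_i:
T_f = (204.36×357 + 200.2×11.8) / (204.36 + 200.2)
    = 75319 / 404.56 ≈ 186.17 °C

T_f ≈ 186.2 °C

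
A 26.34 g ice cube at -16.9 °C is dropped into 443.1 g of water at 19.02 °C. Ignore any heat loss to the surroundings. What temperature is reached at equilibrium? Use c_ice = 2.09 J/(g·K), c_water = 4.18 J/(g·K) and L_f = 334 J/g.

Energy balance with sensible and latent terms:
warm ice to 0 °C: 26.34·2.09·(0 − (-16.9)) = 930.36
  fusion: m_ice L_f = 26.34·334 = 8797.6
  warm the meltwater: 110.1 T
  water: 1852.2(T − 19.02)
1962.3 T = 35228 − 9727.9 = 25500
T ≈ 13.00 °C — above 0 °C, consistent with complete melting.

T_f ≈ 13.0 °C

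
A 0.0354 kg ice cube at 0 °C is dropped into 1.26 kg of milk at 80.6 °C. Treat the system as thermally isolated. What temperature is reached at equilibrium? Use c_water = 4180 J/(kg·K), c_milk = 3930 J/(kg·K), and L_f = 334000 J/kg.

Let T be the final temperature. ΣQ_i = 0:
latent heat to melt: 0.0354·334000 = 11824
  meltwater 0→T: 0.0354·4180·T = 147.97 T
  milk: 4951.8(T − 80.6)
5099.8 T = 399115 − 11824 = 387291
T ≈ 75.94 °C (positive, so assuming full melt was valid).

T_f ≈ 75.9 °C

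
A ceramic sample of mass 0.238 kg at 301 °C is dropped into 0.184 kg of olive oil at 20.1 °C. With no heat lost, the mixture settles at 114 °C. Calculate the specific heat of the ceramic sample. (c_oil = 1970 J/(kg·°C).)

Heat gained plus heat lost sum to zero:
0.238·c·(114 − 301) + 0.184·1970·(114 − 20.1) = 0
-44.51 c = -34037
c = -34037/-44.51 ≈ 764.8 J/(kg·°C)

c ≈ 765 J/(kg·°C)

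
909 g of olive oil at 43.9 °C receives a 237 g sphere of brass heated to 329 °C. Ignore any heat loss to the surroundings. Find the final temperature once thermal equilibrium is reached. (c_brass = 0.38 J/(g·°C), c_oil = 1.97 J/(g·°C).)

T_f ≈ 57.6 °C

Set heat shed by the hot body equal to heat absorbed by the cold body:
237·0.38·(329 − T) = 909·1.97·(T − 43.9)
90.06(329 − T) = 1790.7(T − 43.9)
1880.8 T = 108243  ⇒  T ≈ 57.55 °C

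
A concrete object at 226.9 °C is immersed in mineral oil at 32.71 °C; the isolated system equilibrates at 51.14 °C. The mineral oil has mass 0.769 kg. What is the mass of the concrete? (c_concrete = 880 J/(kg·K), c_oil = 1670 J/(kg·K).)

m ≈ 0.153 kg

Heat gained plus heat lost sum to zero:
m×880×(51.14 − 226.9) + 0.769×1670×(51.14 − 32.71) = 0
-154669 m = -23668
m = -23668/-154669 ≈ 0.153 kg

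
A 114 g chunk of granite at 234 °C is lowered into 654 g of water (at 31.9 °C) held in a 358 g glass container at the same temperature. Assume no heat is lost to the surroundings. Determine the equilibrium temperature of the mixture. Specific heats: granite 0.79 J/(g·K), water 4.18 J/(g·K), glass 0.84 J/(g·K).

Net heat exchanged in the isolated system is zero:
114·0.79·(T − 234) + 654·4.18·(T − 31.9) + 358·0.84·(T − 31.9) = 0
90.06(T − 234) + 2733.7(T − 31.9) + 300.72(T − 31.9) = 0
(90.06 + 2733.7 + 300.72) T = 90.06·234 + 2733.7·31.9 + 300.72·31.9
T = 117873/3124.5 ≈ 37.73 °C

T_f ≈ 37.7 °C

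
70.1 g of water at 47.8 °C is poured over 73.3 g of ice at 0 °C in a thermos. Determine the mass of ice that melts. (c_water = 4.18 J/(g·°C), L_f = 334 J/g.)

Cooling the water to 0 °C releases 70.1×4.18×47.8 = 14006 J.
To melt every bit of ice: 73.3×334 = 24482 J.
Since 14006 < 24482 J, not all the ice melts; equilibrium is at 0 °C.
m_melt = 14006 / L_f = 41.93 g.

m_melted ≈ 41.9 g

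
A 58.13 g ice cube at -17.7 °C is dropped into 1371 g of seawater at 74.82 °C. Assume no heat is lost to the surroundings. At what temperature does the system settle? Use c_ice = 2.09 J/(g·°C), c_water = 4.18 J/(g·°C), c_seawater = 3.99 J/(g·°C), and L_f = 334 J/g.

Conservation of energy gives ΣQ = 0:
warm ice to 0 °C: 58.13·2.09·(0 − (-17.7)) = 2150.4; fusion: m_ice L_f = 58.13·334 = 19415; warm the meltwater: 242.98 T; seawater cools: 1371·3.99·(T − 74.82) = 5470.3(T − 74.82)
5713.3 T = 409287 − 21566 = 387721
T ≈ 67.86 °C. Since T > 0 °C, the all-ice-melts assumption holds.

T_f ≈ 67.9 °C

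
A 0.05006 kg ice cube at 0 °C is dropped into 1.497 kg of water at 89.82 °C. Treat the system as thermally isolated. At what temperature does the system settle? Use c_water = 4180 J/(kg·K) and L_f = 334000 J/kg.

Energy conservation, ΣQ = 0:
melt ice: 0.05006·334000 = 16720; warm the meltwater: 209.25 T; water cools: 1.497·4180·(T − 89.82) = 6257.5(T − 89.82)
6466.7 T = 562045 − 16720 = 545325
T ≈ 84.33 °C. Since T > 0 °C, the all-ice-melts assumption holds.

T_f ≈ 84.3 °C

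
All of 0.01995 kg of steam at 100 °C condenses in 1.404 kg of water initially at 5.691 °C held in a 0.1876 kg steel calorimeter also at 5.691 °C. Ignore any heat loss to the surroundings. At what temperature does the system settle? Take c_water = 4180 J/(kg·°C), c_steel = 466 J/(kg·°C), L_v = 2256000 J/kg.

Heat gained plus heat lost sum to zero:
latent heat released on condensation: 0.01995×2256000 = 45007
  condensate cools 100→T: 0.01995×4180×(T − 100) = 83.39(T − 100)
  water warms: 1.404×4180×(T − 5.691) = 5868.7(T − 5.691)
  steel cup: 0.1876×466×(T − 5.691) = 87.42(T − 5.691)
6039.5 T = 45007 + 8339.1 + 33896 = 87243
T ≈ 14.45 °C (< 100 °C, so full condensation is consistent).

T_f ≈ 14.4 °C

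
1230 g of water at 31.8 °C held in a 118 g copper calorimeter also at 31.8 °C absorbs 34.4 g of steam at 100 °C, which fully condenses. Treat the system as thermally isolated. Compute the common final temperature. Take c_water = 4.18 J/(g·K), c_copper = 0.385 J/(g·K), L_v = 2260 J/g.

T_f ≈ 48.2 °C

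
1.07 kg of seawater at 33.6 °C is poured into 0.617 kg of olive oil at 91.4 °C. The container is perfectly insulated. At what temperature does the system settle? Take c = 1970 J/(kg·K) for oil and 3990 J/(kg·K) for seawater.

T_f ≈ 46.4 °C

With ΣQ=0 the equilibrium temperature is the m·c-weighted mean:
T_f = (1215.5×91.4 + 4269.3×33.6) / (1215.5 + 4269.3)
    = 254544 / 5484.8 ≈ 46.41 °C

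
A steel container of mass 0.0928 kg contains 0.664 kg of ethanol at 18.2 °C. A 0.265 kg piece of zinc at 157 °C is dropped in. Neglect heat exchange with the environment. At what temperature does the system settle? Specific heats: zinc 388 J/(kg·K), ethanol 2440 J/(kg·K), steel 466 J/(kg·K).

T_f ≈ 26.3 °C

With ΣQ=0 the equilibrium temperature is the m·c-weighted mean:
T_f = (102.82*157 + 1620.2*18.2 + 43.24*18.2) / (102.82 + 1620.2 + 43.24)
    = 46417 / 1766.2 ≈ 26.28 °C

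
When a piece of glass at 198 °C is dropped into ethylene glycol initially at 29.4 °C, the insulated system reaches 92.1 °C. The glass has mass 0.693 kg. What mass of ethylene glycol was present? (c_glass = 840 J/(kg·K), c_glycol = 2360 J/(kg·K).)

m ≈ 0.417 kg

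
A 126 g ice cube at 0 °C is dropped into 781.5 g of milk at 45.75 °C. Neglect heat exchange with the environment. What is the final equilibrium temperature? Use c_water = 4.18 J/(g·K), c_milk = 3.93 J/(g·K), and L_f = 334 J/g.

Net heat exchanged in the isolated system is zero:
latent heat to melt: 126×334 = 42084; meltwater 0→T: 126×4.18×T = 526.68 T; milk cools: 781.5×3.93×(T − 45.75) = 3071.3(T − 45.75)
3598 T = 140512 − 42084 = 98428
T ≈ 27.36 °C (positive, so assuming full melt was valid).

T_f ≈ 27.4 °C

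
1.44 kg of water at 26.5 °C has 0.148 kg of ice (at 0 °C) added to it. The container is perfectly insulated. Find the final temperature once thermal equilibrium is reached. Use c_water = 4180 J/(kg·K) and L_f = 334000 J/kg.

T_f ≈ 16.6 °C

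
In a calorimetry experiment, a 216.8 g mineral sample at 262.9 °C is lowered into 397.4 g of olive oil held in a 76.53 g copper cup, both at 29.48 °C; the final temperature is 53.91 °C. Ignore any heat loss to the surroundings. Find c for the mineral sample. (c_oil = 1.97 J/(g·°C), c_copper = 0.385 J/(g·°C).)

Net heat exchanged in the isolated system is zero:
216.8·c·(53.91 − 262.9) + 397.4·1.97·(53.91 − 29.48) + 76.53·0.385·(53.91 − 29.48) = 0
-45309 c = -19846
c = -19846/-45309 ≈ 0.438 J/(g·°C)

c ≈ 0.438 J/(g·°C)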